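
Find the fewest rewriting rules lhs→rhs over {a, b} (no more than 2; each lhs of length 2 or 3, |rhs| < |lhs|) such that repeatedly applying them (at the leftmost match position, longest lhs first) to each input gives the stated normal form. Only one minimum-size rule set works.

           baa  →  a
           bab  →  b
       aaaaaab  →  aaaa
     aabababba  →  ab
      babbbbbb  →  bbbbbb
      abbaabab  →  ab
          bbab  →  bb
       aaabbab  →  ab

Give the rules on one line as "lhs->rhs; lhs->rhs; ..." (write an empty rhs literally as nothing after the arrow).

aab->; ba->

  | baa => a
  | bab => b
  | aaaaaab => aaaa
  | aabababba => ababba => abba => ab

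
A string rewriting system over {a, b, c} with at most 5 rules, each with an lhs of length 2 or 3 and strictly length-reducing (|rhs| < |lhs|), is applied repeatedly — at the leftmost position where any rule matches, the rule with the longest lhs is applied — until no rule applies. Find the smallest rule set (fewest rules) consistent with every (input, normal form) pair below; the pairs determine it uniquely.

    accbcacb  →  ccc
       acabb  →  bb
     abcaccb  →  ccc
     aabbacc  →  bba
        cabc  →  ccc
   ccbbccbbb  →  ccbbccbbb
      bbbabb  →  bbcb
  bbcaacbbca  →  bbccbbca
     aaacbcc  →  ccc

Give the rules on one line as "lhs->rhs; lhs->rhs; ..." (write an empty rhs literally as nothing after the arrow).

  | accbcacb => acbcacb => abcacb => ccacb => ccab => ccc
  | acabb => aabb => bb
  | abcaccb => ccaccb => ccacb => ccab => ccc
  | aabbacc => bbacc => bbac => bba

aa->; ab->c; ac->a; bab->c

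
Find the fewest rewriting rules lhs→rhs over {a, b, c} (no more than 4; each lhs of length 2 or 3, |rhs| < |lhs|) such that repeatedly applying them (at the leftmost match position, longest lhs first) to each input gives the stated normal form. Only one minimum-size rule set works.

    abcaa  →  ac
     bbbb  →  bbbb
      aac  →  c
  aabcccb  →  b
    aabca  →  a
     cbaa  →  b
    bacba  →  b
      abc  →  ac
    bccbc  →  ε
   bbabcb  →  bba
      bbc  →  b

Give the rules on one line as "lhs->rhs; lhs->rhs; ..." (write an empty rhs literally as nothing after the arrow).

aa->; ab->a; bc->; cb->b

  | abcaa => acaa => ac
  | bbbb
  | aac => c
  | aabcccb => bcccb => ccb => cb => b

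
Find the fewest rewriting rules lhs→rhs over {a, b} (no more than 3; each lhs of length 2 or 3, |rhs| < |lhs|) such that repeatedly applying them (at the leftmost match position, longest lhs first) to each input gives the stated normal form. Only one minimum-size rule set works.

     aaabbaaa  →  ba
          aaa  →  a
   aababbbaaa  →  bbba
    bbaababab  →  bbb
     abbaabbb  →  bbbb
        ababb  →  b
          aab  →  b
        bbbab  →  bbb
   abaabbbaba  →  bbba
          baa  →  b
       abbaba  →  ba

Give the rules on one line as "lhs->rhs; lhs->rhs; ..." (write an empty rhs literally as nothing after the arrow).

aa->; ab->

  | aaabbaaa => abbaaa => baaa => ba
  | aaa => a
  | aababbbaaa => babbbaaa => bbbaaa => bbba
  | bbaababab => bbbabab => bbbab => bbb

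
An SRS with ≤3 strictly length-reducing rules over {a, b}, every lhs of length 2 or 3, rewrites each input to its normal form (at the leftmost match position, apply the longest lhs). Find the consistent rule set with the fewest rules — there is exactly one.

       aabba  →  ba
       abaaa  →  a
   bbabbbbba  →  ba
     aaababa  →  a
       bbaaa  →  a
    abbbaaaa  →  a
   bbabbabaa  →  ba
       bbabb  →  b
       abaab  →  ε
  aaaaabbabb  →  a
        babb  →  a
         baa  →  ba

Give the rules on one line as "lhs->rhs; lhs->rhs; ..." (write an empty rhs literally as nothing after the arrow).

aa->a; ab->; bb->a

  | aabba => abba => ba
  | abaaa => aaa => aa => a
  | bbabbbbba => aabbbbba => abbbbba => bbbba => abba => ba
  | aaababa => aababa => ababa => aba => a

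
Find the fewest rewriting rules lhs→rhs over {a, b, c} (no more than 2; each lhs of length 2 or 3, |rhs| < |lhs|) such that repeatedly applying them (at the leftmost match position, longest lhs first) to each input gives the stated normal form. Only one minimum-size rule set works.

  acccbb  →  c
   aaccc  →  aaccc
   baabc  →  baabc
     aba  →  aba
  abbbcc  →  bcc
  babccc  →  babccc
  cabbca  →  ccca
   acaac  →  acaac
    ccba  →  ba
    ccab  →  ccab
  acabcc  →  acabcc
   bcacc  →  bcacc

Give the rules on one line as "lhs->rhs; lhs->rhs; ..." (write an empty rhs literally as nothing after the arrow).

  | acccbb => accbb => acbb => abb => c
  | aaccc
  | baabc
  | aba

abb->c; cb->b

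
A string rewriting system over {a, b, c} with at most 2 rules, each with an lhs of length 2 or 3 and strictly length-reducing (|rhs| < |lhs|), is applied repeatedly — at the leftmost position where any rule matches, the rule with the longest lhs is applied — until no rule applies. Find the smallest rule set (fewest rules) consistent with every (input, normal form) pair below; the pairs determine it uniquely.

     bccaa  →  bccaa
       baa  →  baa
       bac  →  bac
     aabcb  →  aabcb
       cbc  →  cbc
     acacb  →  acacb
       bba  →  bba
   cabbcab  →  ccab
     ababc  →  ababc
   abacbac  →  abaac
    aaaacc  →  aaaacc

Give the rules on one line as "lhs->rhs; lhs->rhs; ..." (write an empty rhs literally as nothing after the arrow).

  | bccaa
  | baa
  | bac
  | aabcb

abb->; cba->a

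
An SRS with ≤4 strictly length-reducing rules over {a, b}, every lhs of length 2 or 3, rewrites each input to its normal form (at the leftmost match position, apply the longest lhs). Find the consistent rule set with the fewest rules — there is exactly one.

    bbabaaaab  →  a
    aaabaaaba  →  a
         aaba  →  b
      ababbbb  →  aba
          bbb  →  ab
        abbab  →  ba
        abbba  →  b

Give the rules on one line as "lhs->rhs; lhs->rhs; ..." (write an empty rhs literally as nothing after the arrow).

  | bbabaaaab => aabaaaab => bbaaaab => aaaaab => baaab => bbab => aab => bb => a
  | aaabaaaba => babaaaba => baaaaba => bbaaba => aaaba => baba => baa => bb => a
  | aaba => bba => aa => b
  | ababbbb => ababbb => ababb => abab => aba

aa->b; bab->ba; bb->a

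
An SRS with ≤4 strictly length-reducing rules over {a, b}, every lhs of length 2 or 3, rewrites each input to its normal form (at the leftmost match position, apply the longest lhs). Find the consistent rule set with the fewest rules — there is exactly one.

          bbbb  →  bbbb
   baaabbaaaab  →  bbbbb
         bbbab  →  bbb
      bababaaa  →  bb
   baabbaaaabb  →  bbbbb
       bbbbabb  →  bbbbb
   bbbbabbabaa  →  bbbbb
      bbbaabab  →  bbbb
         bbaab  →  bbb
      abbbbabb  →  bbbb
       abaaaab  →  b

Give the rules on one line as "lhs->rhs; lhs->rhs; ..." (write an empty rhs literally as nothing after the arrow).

  | bbbb
  | baaabbaaaab => bbbbaaaab => bbbbbab => bbbbb
  | bbbab => bbb
  | bababaaa => babaaa => baaa => bb

aa->; aaa->b; ab->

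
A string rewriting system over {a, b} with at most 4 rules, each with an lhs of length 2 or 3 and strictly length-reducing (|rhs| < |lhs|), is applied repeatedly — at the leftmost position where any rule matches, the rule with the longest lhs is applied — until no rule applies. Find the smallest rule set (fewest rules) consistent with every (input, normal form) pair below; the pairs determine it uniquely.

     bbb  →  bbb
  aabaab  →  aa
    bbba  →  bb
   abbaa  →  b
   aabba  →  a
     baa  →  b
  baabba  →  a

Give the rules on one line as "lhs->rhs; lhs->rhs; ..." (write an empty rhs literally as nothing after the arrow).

ab->; ba->b; bab->a; bba->b

  | bbb
  | aabaab => aaab => aa
  | bbba => bb
  | abbaa => baa => ba => b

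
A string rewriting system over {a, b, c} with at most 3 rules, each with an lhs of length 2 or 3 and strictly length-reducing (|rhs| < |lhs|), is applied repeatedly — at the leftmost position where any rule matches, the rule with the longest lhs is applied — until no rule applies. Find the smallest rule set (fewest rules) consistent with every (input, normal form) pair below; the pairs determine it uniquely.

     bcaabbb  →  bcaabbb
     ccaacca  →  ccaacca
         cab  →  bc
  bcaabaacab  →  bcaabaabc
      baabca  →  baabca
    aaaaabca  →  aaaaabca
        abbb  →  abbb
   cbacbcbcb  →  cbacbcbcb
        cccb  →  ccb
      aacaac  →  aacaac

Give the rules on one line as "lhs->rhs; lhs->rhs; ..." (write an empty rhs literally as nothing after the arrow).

cab->bc; ccc->cc

  | bcaabbb
  | ccaacca
  | cab => bc
  | bcaabaacab => bcaabaabc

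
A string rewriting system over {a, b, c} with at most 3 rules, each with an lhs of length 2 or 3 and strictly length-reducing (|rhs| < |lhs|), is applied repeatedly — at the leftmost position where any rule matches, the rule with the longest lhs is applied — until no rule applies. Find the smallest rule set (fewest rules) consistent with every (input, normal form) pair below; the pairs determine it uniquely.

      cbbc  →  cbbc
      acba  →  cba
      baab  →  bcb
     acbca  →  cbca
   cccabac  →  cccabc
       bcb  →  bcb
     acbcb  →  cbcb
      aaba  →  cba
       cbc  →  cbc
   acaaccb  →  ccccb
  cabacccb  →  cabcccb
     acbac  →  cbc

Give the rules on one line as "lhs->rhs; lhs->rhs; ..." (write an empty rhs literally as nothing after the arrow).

  | cbbc
  | acba => cba
  | baab => bcb
  | acbca => cbca

aa->c; ac->c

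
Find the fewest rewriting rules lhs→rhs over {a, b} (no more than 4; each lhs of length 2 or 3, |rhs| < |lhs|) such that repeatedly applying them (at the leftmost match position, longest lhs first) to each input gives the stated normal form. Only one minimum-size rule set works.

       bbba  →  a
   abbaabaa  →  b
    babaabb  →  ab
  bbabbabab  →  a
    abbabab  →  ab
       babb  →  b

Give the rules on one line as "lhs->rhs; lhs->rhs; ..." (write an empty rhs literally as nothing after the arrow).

  | bbba => aba => a
  | abbaabaa => aaaabaa => baabaa => abaa => aa => b
  | babaabb => aabb => bbb => ab
  | bbabbabab => aabbabab => bbbabab => ababab => aab => bb => a

aa->b; ba->; bab->; bb->a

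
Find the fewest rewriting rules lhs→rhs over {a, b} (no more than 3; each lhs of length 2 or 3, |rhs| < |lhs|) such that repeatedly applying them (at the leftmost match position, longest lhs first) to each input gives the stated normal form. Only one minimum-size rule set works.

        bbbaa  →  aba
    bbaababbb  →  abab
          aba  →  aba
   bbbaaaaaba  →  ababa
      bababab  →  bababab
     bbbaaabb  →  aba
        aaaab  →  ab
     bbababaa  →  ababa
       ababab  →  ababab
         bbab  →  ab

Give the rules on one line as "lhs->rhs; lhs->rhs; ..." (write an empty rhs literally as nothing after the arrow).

aa->a; bb->a

  | bbbaa => abaa => aba
  | bbaababbb => aaababbb => aababbb => ababbb => abaab => abab
  | aba
  | bbbaaaaaba => abaaaaaba => abaaaaba => abaaaba => abaaba => ababa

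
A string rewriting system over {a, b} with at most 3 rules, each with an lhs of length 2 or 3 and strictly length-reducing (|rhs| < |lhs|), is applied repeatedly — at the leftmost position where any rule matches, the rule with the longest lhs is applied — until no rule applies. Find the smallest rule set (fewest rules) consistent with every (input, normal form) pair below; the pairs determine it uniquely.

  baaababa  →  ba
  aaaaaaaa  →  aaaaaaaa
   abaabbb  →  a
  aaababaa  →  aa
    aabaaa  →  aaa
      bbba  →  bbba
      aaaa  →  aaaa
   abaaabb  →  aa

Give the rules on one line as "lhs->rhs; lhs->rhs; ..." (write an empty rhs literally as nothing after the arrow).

  | baaababa => baaba => ba
  | aaaaaaaa
  | abaabbb => abbb => abb => ab => a
  | aaababaa => aabaa => aa

ab->a; aba->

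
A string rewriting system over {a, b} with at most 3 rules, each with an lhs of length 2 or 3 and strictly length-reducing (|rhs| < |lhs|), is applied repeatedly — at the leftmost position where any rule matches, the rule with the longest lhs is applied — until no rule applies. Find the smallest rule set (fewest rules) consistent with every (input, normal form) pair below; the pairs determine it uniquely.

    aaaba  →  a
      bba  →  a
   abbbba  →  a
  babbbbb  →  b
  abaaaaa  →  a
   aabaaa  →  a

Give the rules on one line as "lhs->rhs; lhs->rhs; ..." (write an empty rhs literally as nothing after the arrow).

  | aaaba => aaba => aba => a
  | bba => a
  | abbbba => abba => aa => a
  | babbbbb => bbbbb => bbb => b

aa->a; ba->; bb->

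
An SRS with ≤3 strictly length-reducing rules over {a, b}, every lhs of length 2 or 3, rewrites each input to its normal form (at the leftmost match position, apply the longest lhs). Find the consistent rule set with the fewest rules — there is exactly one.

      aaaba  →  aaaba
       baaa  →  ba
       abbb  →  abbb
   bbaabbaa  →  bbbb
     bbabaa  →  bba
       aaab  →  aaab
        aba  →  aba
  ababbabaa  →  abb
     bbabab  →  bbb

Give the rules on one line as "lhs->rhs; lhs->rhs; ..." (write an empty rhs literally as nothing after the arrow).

baa->b; bab->ba

  | aaaba
  | baaa => ba
  | abbb
  | bbaabbaa => bbbbaa => bbbb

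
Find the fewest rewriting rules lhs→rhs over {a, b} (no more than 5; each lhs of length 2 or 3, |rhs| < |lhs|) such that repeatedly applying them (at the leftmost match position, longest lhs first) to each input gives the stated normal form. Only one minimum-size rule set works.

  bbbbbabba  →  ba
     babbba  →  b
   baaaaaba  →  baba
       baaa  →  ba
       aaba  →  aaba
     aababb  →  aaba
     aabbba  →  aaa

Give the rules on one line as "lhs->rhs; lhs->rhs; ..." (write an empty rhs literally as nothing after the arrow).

  | bbbbbabba => bbabba => bbbba => ba
  | babbba => baa => b
  | baaaaaba => baaaba => baba
  | baaa => ba

baa->b; bb->; bba->bb; bbb->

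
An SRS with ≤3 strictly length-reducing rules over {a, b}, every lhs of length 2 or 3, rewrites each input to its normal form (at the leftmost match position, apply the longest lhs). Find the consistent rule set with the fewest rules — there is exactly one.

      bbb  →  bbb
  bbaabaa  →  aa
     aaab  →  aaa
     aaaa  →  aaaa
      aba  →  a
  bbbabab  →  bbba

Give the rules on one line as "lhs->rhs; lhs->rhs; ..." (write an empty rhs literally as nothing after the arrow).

ab->a; aba->ab; baa->aa

  | bbb
  | bbaabaa => baabaa => aabaa => aaba => aab => aa
  | aaab => aaa
  | aaaa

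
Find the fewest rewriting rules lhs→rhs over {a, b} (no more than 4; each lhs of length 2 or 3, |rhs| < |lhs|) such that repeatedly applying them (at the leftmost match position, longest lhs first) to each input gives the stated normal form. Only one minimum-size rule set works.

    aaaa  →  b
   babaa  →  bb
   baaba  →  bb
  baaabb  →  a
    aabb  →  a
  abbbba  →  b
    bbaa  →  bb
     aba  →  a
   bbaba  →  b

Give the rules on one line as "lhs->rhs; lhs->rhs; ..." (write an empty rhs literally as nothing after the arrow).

aa->b; ab->; ba->b; bbb->a

  | aaaa => baa => ba => b
  | babaa => bbaa => bba => bb
  | baaba => baba => bba => bb
  | baaabb => baabb => babb => bbb => a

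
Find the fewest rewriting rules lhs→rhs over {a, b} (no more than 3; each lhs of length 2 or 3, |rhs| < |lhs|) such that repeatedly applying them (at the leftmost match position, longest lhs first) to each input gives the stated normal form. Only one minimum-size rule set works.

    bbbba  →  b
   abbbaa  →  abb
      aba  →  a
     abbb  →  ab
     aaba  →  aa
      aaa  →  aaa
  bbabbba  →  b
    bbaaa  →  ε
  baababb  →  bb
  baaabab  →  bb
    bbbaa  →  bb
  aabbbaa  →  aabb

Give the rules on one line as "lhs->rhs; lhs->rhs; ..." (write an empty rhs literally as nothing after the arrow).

ba->; baa->bb; bbb->b

  | bbbba => bba => b
  | abbbaa => abaa => abb
  | aba => a
  | abbb => ab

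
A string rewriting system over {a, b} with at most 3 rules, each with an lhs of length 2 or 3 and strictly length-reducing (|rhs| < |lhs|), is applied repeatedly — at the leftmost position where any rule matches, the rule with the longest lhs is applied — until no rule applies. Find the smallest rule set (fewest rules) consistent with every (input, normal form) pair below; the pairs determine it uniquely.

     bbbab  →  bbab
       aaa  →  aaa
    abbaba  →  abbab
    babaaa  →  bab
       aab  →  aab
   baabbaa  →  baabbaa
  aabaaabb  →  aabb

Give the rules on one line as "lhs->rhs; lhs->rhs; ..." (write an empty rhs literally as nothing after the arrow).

  | bbbab => bbab
  | aaa
  | abbaba => abbab
  | babaaa => babaa => baba => bab

aba->ab; bbb->bb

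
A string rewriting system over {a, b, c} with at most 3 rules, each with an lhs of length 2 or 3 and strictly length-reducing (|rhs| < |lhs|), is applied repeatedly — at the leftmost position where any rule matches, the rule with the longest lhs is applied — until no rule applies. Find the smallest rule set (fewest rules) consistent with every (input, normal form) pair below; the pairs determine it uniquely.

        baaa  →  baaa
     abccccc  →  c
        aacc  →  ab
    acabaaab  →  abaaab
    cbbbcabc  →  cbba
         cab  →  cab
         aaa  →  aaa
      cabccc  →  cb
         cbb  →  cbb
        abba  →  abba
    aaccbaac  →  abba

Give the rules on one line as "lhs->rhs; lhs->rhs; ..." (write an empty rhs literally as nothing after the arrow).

  | baaa
  | abccccc => acccc => bcc => c
  | aacc => ab
  | acabaaab => abaaab

ac->; acc->b; bc->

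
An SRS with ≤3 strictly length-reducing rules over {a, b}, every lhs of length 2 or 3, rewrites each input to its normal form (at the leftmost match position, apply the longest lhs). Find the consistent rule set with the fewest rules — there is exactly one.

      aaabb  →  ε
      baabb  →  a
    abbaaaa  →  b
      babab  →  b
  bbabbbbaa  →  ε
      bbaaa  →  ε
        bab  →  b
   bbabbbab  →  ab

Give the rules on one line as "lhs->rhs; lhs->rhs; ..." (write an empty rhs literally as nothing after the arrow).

  | aaabb => babb => bb => ε
  | baabb => abb => a
  | abbaaaa => aaaaa => baaa => aa => b
  | babab => bab => b

aa->b; ba->; bb->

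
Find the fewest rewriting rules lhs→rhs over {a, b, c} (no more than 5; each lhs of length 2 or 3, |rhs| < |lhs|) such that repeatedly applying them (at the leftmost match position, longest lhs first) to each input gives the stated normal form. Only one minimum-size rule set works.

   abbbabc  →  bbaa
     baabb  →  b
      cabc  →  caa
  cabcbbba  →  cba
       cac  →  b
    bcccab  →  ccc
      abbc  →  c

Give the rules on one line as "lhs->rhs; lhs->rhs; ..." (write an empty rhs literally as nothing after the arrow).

  | abbbabc => bbabc => bbaa
  | baabb => bab => b
  | cabc => caa
  | cabcbbba => caabbba => cabba => cba

ab->; abc->aa; bc->c; cac->b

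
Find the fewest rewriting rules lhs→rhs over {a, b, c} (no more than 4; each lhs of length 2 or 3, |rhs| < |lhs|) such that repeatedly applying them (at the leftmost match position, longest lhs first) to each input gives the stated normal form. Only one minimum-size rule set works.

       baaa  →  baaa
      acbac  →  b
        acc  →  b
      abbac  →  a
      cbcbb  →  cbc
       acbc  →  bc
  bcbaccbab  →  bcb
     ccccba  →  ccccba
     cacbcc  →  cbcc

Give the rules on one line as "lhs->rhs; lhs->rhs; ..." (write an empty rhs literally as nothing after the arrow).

  | baaa
  | acbac => bac => b
  | acc => b
  | abbac => aac => a

ac->; acc->b; bab->b; bb->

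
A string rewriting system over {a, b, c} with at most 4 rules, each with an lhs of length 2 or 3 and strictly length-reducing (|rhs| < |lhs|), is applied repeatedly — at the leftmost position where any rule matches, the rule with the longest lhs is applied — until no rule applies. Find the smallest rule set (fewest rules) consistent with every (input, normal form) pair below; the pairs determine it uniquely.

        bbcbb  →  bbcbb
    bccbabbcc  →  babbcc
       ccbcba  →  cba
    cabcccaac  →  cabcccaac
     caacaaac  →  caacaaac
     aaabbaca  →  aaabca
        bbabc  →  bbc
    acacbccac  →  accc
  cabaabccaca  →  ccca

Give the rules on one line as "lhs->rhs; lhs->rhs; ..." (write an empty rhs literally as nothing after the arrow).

  | bbcbb
  | bccbabbcc => babbcc
  | ccbcba => cba
  | cabcccaac

baa->c; bba->b; cac->cc; ccb->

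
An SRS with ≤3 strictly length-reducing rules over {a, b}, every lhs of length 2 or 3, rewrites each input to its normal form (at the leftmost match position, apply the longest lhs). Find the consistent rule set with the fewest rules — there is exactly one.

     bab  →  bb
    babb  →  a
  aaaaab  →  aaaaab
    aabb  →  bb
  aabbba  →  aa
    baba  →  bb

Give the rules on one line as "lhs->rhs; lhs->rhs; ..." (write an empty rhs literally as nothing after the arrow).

abb->bb; ba->b; bbb->a

  | bab => bb
  | babb => bbb => a
  | aaaaab
  | aabb => abb => bb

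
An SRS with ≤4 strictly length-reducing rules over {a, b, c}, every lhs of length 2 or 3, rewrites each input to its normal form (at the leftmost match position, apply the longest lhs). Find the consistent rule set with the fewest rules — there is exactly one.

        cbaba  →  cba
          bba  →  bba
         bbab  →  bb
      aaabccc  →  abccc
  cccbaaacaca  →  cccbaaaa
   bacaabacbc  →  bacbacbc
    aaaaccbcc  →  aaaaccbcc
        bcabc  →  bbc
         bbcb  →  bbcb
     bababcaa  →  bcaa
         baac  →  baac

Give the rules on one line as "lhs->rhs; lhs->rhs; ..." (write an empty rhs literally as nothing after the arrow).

  | cbaba => cba
  | bba
  | bbab => bb
  | aaabccc => abccc

aab->b; bab->b; cab->b; cac->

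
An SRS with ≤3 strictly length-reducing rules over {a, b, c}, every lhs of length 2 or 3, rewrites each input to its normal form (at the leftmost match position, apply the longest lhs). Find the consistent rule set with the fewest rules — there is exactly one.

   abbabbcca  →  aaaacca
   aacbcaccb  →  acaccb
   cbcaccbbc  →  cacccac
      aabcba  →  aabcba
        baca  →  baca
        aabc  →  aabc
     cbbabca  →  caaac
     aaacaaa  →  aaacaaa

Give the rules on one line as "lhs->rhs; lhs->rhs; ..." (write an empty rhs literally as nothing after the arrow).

  | abbabbcca => aaabbcca => aaaacca
  | aacbcaccb => acaccb
  | cbcaccbbc => cacccbbc => cacccac
  | aabcba

acb->; bb->a; bca->ac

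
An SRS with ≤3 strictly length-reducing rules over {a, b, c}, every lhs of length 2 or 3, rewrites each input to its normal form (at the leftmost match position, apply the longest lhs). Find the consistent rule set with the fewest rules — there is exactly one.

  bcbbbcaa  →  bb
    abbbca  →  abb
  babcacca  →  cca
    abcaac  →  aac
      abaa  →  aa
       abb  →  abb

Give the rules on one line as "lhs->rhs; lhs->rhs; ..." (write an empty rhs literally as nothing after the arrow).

ba->; bc->b

  | bcbbbcaa => bbbbcaa => bbbbaa => bbba => bb
  | abbbca => abbba => abb
  | babcacca => bcacca => bacca => cca
  | abcaac => abaac => aac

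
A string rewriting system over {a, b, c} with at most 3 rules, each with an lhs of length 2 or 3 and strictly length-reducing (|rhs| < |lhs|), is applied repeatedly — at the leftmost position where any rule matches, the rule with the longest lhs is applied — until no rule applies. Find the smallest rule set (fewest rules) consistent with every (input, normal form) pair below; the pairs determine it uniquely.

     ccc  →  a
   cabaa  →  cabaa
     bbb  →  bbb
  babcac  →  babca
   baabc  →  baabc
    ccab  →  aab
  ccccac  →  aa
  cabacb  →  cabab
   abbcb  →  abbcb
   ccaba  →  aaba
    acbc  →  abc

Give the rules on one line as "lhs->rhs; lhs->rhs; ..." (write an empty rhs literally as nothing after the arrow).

ac->a; cc->a

  | ccc => ac => a
  | cabaa
  | bbb
  | babcac => babca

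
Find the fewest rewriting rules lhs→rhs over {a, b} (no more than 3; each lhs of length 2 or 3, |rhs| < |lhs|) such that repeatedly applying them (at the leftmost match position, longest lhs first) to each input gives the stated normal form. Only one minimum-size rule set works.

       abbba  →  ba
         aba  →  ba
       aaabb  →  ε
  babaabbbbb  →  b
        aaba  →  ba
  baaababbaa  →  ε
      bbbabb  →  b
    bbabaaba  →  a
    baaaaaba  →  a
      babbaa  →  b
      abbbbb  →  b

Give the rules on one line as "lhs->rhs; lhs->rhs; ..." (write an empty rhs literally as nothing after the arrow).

  | abbba => bbba => ba
  | aba => ba
  | aaabb => abb => bb => ε
  | babaabbbbb => bbaabbbbb => aabbbbb => bbbbb => bbb => b

aa->; ab->b; bb->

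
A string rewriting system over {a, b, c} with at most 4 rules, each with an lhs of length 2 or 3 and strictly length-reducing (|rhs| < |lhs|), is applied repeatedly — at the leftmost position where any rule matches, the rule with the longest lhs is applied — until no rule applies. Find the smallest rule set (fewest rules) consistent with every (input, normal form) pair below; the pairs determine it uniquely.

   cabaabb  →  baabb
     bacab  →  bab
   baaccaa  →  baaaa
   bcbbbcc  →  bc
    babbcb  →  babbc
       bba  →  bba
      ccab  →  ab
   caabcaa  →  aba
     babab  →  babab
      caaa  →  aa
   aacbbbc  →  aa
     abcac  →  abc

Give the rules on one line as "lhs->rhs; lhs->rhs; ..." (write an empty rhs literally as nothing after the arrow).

  | cabaabb => baabb
  | bacab => bab
  | baaccaa => baaaa
  | bcbbbcc => bcbbcc => bcbcc => bccc => bc

ca->; cb->c; cc->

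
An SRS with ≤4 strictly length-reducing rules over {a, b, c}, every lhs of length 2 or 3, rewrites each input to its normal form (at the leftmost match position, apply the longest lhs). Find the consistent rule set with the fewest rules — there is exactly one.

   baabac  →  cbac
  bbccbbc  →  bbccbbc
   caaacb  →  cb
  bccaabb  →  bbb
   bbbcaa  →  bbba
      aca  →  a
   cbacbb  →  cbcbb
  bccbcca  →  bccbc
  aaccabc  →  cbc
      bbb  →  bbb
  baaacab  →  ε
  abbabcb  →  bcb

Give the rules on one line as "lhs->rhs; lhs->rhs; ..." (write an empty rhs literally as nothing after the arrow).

ab->; acb->cb; baa->ac; ca->

  | baabac => acbac => cbac
  | bbccbbc
  | caaacb => aacb => acb => cb
  | bccaabb => bcabb => bbb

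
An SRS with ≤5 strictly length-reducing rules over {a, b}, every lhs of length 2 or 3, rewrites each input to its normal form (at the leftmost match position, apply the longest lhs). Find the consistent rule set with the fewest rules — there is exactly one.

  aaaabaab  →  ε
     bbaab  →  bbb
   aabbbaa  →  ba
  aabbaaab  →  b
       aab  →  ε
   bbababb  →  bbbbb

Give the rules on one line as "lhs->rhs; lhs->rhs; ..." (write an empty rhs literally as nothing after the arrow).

  | aaaabaab => aaabaab => aabaab => abaab => aab => ab => ε
  | bbaab => bbab => bbb
  | aabbbaa => abbbaa => babaa => baa => ba
  | aabbaaab => abbaaab => baaaab => baaab => baab => bab => b

aa->a; ab->; abb->ba; bba->bb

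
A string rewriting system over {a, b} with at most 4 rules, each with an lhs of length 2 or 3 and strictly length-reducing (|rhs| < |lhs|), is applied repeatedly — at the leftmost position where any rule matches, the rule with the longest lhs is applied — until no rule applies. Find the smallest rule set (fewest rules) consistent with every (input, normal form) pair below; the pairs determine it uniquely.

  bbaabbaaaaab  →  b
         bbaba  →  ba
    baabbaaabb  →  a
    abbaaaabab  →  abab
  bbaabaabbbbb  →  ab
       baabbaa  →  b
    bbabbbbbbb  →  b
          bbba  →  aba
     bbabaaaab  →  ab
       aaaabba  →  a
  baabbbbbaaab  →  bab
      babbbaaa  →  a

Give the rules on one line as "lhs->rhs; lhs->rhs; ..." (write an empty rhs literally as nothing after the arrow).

aa->b; bb->a; bba->

  | bbaabbaaaaab => abbaaaaab => aaaaab => baaab => bbab => b
  | bbaba => ba
  | baabbaaabb => bbbbaaabb => abbaaabb => aaabb => babb => baa => bb => a
  | abbaaaabab => aaaabab => baabab => bbbab => abab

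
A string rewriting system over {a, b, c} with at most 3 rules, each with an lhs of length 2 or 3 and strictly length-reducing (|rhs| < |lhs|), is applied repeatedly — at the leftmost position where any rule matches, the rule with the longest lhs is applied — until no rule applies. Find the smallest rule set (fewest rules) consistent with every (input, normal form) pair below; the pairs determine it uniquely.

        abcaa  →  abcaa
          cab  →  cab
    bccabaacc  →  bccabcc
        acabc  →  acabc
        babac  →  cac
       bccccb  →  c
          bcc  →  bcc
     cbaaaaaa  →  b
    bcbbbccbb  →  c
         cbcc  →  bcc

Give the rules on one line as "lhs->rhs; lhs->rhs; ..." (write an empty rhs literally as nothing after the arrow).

  | abcaa
  | cab
  | bccabaacc => bccabacc => bccabcc
  | acabc

ba->b; bb->c; cb->b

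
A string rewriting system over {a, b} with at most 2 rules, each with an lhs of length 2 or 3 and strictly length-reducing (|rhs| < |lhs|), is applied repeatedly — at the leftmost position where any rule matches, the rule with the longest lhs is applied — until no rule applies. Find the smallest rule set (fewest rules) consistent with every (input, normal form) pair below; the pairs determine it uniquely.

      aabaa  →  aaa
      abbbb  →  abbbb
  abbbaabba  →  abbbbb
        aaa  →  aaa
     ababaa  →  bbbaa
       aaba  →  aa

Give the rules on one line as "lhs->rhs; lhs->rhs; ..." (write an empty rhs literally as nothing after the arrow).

aab->a; aba->bb

  | aabaa => aaa
  | abbbb
  | abbbaabba => abbbaba => abbbbb
  | aaa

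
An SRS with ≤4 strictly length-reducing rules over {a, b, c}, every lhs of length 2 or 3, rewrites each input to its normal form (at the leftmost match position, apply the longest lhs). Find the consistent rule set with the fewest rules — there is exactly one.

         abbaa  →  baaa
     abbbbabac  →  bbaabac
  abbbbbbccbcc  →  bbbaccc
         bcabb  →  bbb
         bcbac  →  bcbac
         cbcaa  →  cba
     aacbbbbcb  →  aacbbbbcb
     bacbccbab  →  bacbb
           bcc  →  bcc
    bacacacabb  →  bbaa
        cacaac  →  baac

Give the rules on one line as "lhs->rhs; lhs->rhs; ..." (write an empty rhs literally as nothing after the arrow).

abb->ba; ca->; cac->b; ccb->c

  | abbaa => baaa
  | abbbbabac => babbabac => bbaabac
  | abbbbbbccbcc => babbbbccbcc => bbabbccbcc => bbbaccbcc => bbbaccc
  | bcabb => bbb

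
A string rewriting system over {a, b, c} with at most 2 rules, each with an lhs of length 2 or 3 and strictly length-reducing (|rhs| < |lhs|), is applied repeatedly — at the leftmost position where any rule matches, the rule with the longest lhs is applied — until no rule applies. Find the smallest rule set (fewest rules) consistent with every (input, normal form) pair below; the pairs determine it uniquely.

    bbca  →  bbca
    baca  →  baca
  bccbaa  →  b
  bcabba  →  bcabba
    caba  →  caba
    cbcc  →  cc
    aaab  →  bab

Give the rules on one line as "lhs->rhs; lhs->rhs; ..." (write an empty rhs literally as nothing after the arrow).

  | bbca
  | baca
  | bccbaa => bcaa => bcb => b
  | bcabba

aa->b; cb->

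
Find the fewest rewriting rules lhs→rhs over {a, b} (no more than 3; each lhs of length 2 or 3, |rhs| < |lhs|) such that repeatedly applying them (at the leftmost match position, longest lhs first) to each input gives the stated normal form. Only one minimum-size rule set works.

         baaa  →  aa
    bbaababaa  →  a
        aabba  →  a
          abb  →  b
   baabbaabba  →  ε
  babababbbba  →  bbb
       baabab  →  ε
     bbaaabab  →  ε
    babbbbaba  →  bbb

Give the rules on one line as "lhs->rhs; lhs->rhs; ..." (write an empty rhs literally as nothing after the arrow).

ab->; ba->

  | baaa => aa
  | bbaababaa => bababaa => babaa => baa => a
  | aabba => aba => a
  | abb => b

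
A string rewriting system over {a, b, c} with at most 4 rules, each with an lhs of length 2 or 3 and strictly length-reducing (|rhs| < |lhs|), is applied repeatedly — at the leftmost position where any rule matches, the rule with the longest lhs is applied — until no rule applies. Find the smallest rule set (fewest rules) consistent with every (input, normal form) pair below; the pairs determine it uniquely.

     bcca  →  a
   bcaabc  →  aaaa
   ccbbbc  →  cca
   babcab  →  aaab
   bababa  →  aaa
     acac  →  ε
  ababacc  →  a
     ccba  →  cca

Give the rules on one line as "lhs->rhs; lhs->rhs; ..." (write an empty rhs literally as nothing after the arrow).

  | bcca => aca => a
  | bcaabc => aaabc => aaaa
  | ccbbbc => ccbba => ccba => cca
  | babcab => abcab => aaab

ac->; ba->a; bc->a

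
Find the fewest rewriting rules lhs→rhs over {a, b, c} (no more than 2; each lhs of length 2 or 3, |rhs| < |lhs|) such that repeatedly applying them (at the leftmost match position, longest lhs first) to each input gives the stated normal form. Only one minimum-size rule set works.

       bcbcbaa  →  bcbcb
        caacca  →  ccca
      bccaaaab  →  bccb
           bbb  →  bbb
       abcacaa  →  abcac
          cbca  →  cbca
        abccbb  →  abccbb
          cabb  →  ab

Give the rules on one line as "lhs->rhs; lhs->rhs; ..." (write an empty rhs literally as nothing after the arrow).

aa->; cab->a

  | bcbcbaa => bcbcb
  | caacca => ccca
  | bccaaaab => bccaab => bccb
  | bbb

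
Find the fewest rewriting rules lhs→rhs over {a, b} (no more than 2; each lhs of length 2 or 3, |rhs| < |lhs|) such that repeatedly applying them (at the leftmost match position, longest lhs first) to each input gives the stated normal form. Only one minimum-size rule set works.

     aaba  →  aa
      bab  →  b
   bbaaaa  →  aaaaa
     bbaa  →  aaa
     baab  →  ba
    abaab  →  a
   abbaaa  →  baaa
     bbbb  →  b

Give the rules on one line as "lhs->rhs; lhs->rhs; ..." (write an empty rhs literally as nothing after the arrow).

ab->; bb->a

  | aaba => aa
  | bab => b
  | bbaaaa => aaaaa
  | bbaa => aaa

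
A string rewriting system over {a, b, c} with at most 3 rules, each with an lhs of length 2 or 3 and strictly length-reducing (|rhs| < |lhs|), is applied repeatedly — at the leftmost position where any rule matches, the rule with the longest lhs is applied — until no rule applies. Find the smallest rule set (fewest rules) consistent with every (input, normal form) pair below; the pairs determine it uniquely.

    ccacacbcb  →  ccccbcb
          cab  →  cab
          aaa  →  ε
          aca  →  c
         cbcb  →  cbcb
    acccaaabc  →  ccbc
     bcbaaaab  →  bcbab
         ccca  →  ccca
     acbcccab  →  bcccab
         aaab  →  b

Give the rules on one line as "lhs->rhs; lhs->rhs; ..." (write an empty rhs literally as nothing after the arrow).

aaa->; ac->; aca->c

  | ccacacbcb => ccccbcb
  | cab
  | aaa => ε
  | aca => c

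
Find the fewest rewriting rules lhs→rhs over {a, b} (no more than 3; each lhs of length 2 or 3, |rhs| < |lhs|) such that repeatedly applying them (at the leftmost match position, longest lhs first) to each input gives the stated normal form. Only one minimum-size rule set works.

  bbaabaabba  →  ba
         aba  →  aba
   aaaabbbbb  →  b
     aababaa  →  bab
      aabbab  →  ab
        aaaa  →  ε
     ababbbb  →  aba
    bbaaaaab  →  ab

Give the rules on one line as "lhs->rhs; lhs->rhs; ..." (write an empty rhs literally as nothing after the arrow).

aa->; bb->

  | bbaabaabba => aabaabba => baabba => bbba => ba
  | aba
  | aaaabbbbb => aabbbbb => bbbbb => bbb => b
  | aababaa => babaa => bab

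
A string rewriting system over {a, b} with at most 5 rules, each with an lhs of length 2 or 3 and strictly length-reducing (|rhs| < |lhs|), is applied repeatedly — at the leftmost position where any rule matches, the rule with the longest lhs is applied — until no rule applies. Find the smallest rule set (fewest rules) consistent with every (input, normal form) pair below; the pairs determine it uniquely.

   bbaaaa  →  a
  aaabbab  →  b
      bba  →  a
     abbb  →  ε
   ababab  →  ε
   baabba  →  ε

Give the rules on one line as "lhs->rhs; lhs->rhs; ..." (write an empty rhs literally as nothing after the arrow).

aa->a; ab->; ba->; bb->

  | bbaaaa => aaaa => aaa => aa => a
  | aaabbab => aabbab => abbab => bab => b
  | bba => a
  | abbb => bb => ε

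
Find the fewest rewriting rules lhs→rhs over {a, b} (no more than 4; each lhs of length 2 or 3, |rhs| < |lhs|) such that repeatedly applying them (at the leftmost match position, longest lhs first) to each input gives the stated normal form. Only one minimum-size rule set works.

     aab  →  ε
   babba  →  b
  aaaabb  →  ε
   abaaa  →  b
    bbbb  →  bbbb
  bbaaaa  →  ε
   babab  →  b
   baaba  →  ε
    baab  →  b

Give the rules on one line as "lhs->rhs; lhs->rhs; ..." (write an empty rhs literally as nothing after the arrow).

aab->; aba->bb; ba->; baa->

  | aab => ε
  | babba => bba => b
  | aaaabb => aab => ε
  | abaaa => bbaa => b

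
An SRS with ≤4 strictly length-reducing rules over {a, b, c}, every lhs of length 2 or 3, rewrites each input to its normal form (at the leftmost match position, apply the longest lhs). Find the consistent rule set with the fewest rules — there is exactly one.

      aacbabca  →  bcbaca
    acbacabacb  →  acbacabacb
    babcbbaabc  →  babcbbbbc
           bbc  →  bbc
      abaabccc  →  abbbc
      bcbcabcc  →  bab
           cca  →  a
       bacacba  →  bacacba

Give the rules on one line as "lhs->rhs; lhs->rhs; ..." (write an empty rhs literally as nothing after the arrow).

aa->b; bca->ca; cc->

  | aacbabca => bcbabca => bcbaca
  | acbacabacb
  | babcbbaabc => babcbbbbc
  | bbc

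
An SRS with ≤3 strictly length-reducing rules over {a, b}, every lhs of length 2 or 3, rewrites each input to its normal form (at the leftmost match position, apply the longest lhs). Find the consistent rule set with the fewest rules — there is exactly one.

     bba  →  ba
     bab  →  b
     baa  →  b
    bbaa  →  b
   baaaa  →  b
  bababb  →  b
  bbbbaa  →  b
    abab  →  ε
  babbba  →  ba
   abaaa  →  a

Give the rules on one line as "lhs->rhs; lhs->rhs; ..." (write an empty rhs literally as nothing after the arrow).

  | bba => ba
  | bab => b
  | baa => b
  | bbaa => baa => b

aa->; ab->; bb->b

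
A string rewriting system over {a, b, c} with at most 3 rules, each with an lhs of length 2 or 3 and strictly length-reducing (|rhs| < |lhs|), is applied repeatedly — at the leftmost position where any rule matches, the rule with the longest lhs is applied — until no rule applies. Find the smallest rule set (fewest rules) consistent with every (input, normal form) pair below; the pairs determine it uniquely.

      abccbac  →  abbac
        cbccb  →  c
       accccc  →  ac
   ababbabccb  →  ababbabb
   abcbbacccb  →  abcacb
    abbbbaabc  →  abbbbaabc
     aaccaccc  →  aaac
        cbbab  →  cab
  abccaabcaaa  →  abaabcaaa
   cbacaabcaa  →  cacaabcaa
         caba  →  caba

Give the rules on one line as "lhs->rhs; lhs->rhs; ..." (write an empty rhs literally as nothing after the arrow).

cba->ca; cbb->c; cc->

  | abccbac => abbac
  | cbccb => cbb => c
  | accccc => accc => ac
  | ababbabccb => ababbabb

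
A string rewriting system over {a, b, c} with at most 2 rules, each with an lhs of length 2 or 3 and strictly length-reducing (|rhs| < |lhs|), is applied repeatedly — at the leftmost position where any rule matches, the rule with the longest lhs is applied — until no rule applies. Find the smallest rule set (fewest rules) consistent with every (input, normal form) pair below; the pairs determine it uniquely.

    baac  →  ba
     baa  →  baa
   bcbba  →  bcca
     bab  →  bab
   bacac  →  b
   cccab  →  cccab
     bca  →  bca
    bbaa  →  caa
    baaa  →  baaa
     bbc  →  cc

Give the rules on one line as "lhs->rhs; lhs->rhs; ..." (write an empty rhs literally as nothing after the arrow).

ac->; bb->c

  | baac => ba
  | baa
  | bcbba => bcca
  | bab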